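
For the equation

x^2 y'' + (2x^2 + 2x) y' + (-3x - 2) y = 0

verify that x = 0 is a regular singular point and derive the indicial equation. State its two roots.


Divide by x^2 to reach normal form y'' + P_1(x) y' + P_2(x) y = 0 with P_1(x) = 2 + 2/x and P_2(x) = -3/x - 2/x^2.
x = 0 is a singular point because the y'-coefficient 2 + 2/x has a pole at x = 0 and the y-coefficient -3/x - 2/x^2 has a pole at x = 0.
It is a regular singular point because x P_1(x) = p(x) = 2x + 2 and x^2 P_2(x) = q(x) = -3x - 2 are polynomials, hence analytic at x = 0.
p(0) = 2,  q(0) = -2.
Indicial equation: r(r-1) + p(0) r + q(0) = 0, i.e. r^2 + (p(0) - 1) r + q(0) = 0, i.e. r^2 + 1 r - 2 = 0.
Discriminant: (1)^2 - 4(-2) = 9, so r = (-1 ± 3)/2.
Solving: r_1 = 1, r_2 = -2.

indicial: r^2 + 1 r - 2 = 0; roots r_1 = 1, r_2 = -2


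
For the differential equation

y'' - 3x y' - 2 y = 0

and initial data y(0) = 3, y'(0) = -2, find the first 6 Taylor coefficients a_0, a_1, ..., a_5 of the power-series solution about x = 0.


Ansatz: y(x) = sum_{n>=0} a_n x^n, so y'(x) = sum_{n>=1} n a_n x^(n-1) and y''(x) = sum_{n>=2} n(n-1) a_n x^(n-2).
Substitute into P(x) y'' + Q(x) y' + R(x) y = 0 with P(x) = 1, Q(x) = -3x, R(x) = -2, and match powers of x.
Initial conditions: a_0 = 3, a_1 = -2.
Setting the coefficient of each power of x to zero and solving order by order (substituting the coefficients already found):
  x^0: 2 a_2 - 2 a_0 = 0  ->  2 a_2 = 2 a_0 = 6  ->  a_2 = 3
  x^1: 6 a_3 - 5 a_1 = 0  ->  6 a_3 = 5 a_1 = -10  ->  a_3 = -5/3
  x^2: 12 a_4 - 8 a_2 = 0  ->  12 a_4 = 8 a_2 = 24  ->  a_4 = 2
  x^3: 20 a_5 - 11 a_3 = 0  ->  20 a_5 = 11 a_3 = -55/3  ->  a_5 = -11/12
Truncated series: y(x) = 3 - 2 x + 3 x^2 - (5/3) x^3 + 2 x^4 - (11/12) x^5 + O(x^6).

a_0 = 3; a_1 = -2; a_2 = 3; a_3 = -5/3; a_4 = 2; a_5 = -11/12


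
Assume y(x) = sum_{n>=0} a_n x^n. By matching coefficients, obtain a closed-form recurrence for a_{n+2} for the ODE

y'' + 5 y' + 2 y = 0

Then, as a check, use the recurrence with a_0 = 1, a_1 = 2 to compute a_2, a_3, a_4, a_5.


Substitute y = sum_n a_n x^n.
y''(x) has coefficient (n+2)(n+1) a_{n+2} at x^n;
5 y'(x) has coefficient 5 (n+1) a_{n+1} at x^n;
2 y(x) has coefficient 2 a_n at x^n.
Matching x^n: (n+2)(n+1) a_{n+2} + 5 (n+1) a_{n+1} + 2 a_n = 0.
Thus a_{n+2} = [-5 (n+1) a_{n+1} - 2 a_n] / ((n+1)(n+2)).

Check with a_0 = 1, a_1 = 2 (apply the recurrence for n = 0, 1, 2, 3): a_0 = 1, a_1 = 2, a_2 = -6, a_3 = 28/3, a_4 = -32/3, a_5 = 146/15.

a_(n+2) = [-5 (n+1) a_(n+1) - 2 a_n] / ((n+1)(n+2)); check: a_0 = 1, a_1 = 2, a_2 = -6, a_3 = 28/3, a_4 = -32/3, a_5 = 146/15


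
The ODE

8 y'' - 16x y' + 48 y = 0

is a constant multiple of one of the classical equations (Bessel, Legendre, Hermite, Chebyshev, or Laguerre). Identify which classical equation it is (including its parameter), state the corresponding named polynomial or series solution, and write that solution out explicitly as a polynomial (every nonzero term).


All three coefficients share the factor 8; dividing through by 8 gives  y'' - 2x y' + 6 y = 0.
This matches the Hermite equation y'' - 2x y' + 2n y = 0 with 2n = 6, so n = 3; the polynomial solution is H_3(x).
With y = sum_k a_k x^k, matching x^k gives (k+2)(k+1) a_{k+2} = 2(k - n) a_k = 2(k - 3) a_k. The right side vanishes at k = 3, so the series with the parity of 3 terminates at degree 3.
Standard normalization: leading coefficient of H_n is 2^n, so a_3 = 2^3 = 8. Work downward with a_k = (k+1)(k+2) a_{k+2} / (2(k - n)):
  a_1 = (2)(3)(8) / (2(1 - 3)) = 48/(-4) = -12
Hence H_3(x) = 8 x^3 - 12 x.

H_3(x); series = 8 x^3 - 12 x


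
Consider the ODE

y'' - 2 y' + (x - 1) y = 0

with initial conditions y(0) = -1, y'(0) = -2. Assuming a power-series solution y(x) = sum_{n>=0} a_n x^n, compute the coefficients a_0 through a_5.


Ansatz: y(x) = sum_{n>=0} a_n x^n, so y'(x) = sum_{n>=1} n a_n x^(n-1) and y''(x) = sum_{n>=2} n(n-1) a_n x^(n-2).
Substitute into P(x) y'' + Q(x) y' + R(x) y = 0 with P(x) = 1, Q(x) = -2, R(x) = x - 1, and match powers of x.
Initial conditions: a_0 = -1, a_1 = -2.
Setting the coefficient of each power of x to zero and solving order by order (substituting the coefficients already found):
  x^0: 2 a_2 - 2 a_1 - a_0 = 0  ->  2 a_2 = 2 a_1 + a_0 = -5  ->  a_2 = -5/2
  x^1: 6 a_3 - 4 a_2 - a_1 + a_0 = 0  ->  6 a_3 = 4 a_2 + a_1 - a_0 = -11  ->  a_3 = -11/6
  x^2: 12 a_4 - 6 a_3 - a_2 + a_1 = 0  ->  12 a_4 = 6 a_3 + a_2 - a_1 = -23/2  ->  a_4 = -23/24
  x^3: 20 a_5 - 8 a_4 - a_3 + a_2 = 0  ->  20 a_5 = 8 a_4 + a_3 - a_2 = -7  ->  a_5 = -7/20
Truncated series: y(x) = -1 - 2 x - (5/2) x^2 - (11/6) x^3 - (23/24) x^4 - (7/20) x^5 + O(x^6).

a_0 = -1; a_1 = -2; a_2 = -5/2; a_3 = -11/6; a_4 = -23/24; a_5 = -7/20


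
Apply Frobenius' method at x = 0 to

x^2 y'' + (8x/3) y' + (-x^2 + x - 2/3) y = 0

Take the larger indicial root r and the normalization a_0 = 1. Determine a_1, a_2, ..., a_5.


Write in Frobenius form y'' + (p(x)/x) y' + (q(x)/x^2) y = 0:
  p(x) = 8/3,  q(x) = -x^2 + x - 2/3.
Indicial equation: r(r-1) + (8/3) r + (-2/3) = 0 -> roots r_1 = 1/3, r_2 = -2.
Take r = r_1 = 1/3. Let y(x) = x^r sum_{n>=0} a_n x^n with a_0 = 1.
Substitute y = x^r sum a_n x^n and match x^{r+n}. The recurrence is
  D(n) a_n + 1 a_{n-1} - 1 a_{n-2} = 0,  where D(n) = (r+n)(r+n-1) + (8/3)(r+n) + (-2/3).
  a_n = [-1 a_{n-1} + 1 a_{n-2}] / D(n).
Since the indicial polynomial factors as (r - r_1)(r - r_2), D(n) = (r_1 + n - r_1)(r_1 + n - r_2) = n(n + 7/3).
Evaluating step by step (a_0 = 1):
  n = 1: D(1) = 1(1 + 7/3) = 10/3; numerator = -1(1) = -1; a_1 = (-1)/(10/3) = -3/10
  n = 2: D(2) = 2(2 + 7/3) = 26/3; numerator = -1(-3/10) + 1(1) = 13/10; a_2 = (13/10)/(26/3) = 3/20
  n = 3: D(3) = 3(3 + 7/3) = 16; numerator = -1(3/20) + 1(-3/10) = -9/20; a_3 = (-9/20)/(16) = -9/320
  n = 4: D(4) = 4(4 + 7/3) = 76/3; numerator = -1(-9/320) + 1(3/20) = 57/320; a_4 = (57/320)/(76/3) = 9/1280
  n = 5: D(5) = 5(5 + 7/3) = 110/3; numerator = -1(9/1280) + 1(-9/320) = -9/256; a_5 = (-9/256)/(110/3) = -27/28160

r = 1/3; a_0 = 1; a_1 = -3/10; a_2 = 3/20; a_3 = -9/320; a_4 = 9/1280; a_5 = -27/28160


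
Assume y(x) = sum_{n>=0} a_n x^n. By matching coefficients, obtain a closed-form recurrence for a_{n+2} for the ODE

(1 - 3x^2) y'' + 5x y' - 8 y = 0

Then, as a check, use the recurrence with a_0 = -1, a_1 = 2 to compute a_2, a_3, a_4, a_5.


Substitute y = sum_n a_n x^n.
(1 - 3 x^2) y'' contributes (n+2)(n+1) a_{n+2} - 3 n(n-1) a_n at x^n.
5 x y'(x) contributes 5 n a_n at x^n.
-8 y(x) contributes -8 a_n at x^n.
Matching x^n: (n+2)(n+1) a_{n+2} + (-3 n(n-1) + 5 n - 8) a_n = 0.
Thus a_{n+2} = (3 n(n-1) - 5 n + 8) / ((n+1)(n+2)) * a_n.

Check with a_0 = -1, a_1 = 2 (apply the recurrence for n = 0, 1, 2, 3): a_0 = -1, a_1 = 2, a_2 = -4, a_3 = 1, a_4 = -4/3, a_5 = 11/20.

a_(n+2) = (3 n(n-1) - 5 n + 8) / ((n+1)(n+2)) * a_n; check: a_0 = -1, a_1 = 2, a_2 = -4, a_3 = 1, a_4 = -4/3, a_5 = 11/20


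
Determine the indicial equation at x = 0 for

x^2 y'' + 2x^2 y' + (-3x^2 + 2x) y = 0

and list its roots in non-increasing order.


Divide by x^2 to reach normal form y'' + P_1(x) y' + P_2(x) y = 0 with P_1(x) = 2 and P_2(x) = -3 + 2/x.
x = 0 is a singular point because the y-coefficient -3 + 2/x has a pole at x = 0.
It is a regular singular point because x P_1(x) = p(x) = 2x and x^2 P_2(x) = q(x) = -3x^2 + 2x are polynomials, hence analytic at x = 0.
p(0) = 0,  q(0) = 0.
Indicial equation: r(r-1) + p(0) r + q(0) = 0, i.e. r^2 + (p(0) - 1) r + q(0) = 0, i.e. r^2 - 1 r = 0.
Discriminant: (-1)^2 - 4(0) = 1, so r = (1 ± 1)/2.
Solving: r_1 = 1, r_2 = 0.

indicial: r^2 - 1 r = 0; roots r_1 = 1, r_2 = 0


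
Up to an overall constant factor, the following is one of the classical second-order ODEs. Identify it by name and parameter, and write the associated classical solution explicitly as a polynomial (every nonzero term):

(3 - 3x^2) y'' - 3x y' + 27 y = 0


All three coefficients share the factor 3; dividing through by 3 gives  (1 - x^2) y'' - x y' + 9 y = 0.
This matches the Chebyshev equation (1 - x^2) y'' - x y' + n^2 y = 0 (note the -x y' term, not -2x y') with n^2 = 9, so n = 3; the polynomial solution is T_3(x).
With y = sum_k a_k x^k, matching x^k gives (k+2)(k+1) a_{k+2} = (k^2 - n^2) a_k = (k - 3)(k + 3) a_k. The right side vanishes at k = 3, so the series with the parity of 3 terminates at degree 3.
Standard normalization: leading coefficient of T_n is 2^(n-1), so a_3 = 2^2 = 4. Work downward with a_k = (k+1)(k+2) a_{k+2} / ((k - 3)(k + 3)):
  a_1 = (2)(3)(4) / ((1 - 3)(1 + 3)) = 24/(-8) = -3
Hence T_3(x) = 4 x^3 - 3 x.

T_3(x); series = 4 x^3 - 3 x


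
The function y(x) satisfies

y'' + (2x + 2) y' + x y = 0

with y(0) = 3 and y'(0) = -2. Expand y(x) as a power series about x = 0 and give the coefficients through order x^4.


Ansatz: y(x) = sum_{n>=0} a_n x^n, so y'(x) = sum_{n>=1} n a_n x^(n-1) and y''(x) = sum_{n>=2} n(n-1) a_n x^(n-2).
Substitute into P(x) y'' + Q(x) y' + R(x) y = 0 with P(x) = 1, Q(x) = 2x + 2, R(x) = x, and match powers of x.
Initial conditions: a_0 = 3, a_1 = -2.
Setting the coefficient of each power of x to zero and solving order by order (substituting the coefficients already found):
  x^0: 2 a_2 + 2 a_1 = 0  ->  2 a_2 = -2 a_1 = 4  ->  a_2 = 2
  x^1: 6 a_3 + 4 a_2 + 2 a_1 + a_0 = 0  ->  6 a_3 = -4 a_2 - 2 a_1 - a_0 = -7  ->  a_3 = -7/6
  x^2: 12 a_4 + 6 a_3 + 4 a_2 + a_1 = 0  ->  12 a_4 = -6 a_3 - 4 a_2 - a_1 = 1  ->  a_4 = 1/12
Truncated series: y(x) = 3 - 2 x + 2 x^2 - (7/6) x^3 + (1/12) x^4 + O(x^5).

a_0 = 3; a_1 = -2; a_2 = 2; a_3 = -7/6; a_4 = 1/12


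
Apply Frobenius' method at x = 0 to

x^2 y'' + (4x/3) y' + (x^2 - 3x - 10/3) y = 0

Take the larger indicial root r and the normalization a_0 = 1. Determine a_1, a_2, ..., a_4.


Write in Frobenius form y'' + (p(x)/x) y' + (q(x)/x^2) y = 0:
  p(x) = 4/3,  q(x) = x^2 - 3x - 10/3.
Indicial equation: r(r-1) + (4/3) r + (-10/3) = 0 -> roots r_1 = 5/3, r_2 = -2.
Take r = r_1 = 5/3. Let y(x) = x^r sum_{n>=0} a_n x^n with a_0 = 1.
Substitute y = x^r sum a_n x^n and match x^{r+n}. The recurrence is
  D(n) a_n - 3 a_{n-1} + 1 a_{n-2} = 0,  where D(n) = (r+n)(r+n-1) + (4/3)(r+n) + (-10/3).
  a_n = [3 a_{n-1} - 1 a_{n-2}] / D(n).
Since the indicial polynomial factors as (r - r_1)(r - r_2), D(n) = (r_1 + n - r_1)(r_1 + n - r_2) = n(n + 11/3).
Evaluating step by step (a_0 = 1):
  n = 1: D(1) = 1(1 + 11/3) = 14/3; numerator = 3(1) = 3; a_1 = (3)/(14/3) = 9/14
  n = 2: D(2) = 2(2 + 11/3) = 34/3; numerator = 3(9/14) - 1(1) = 13/14; a_2 = (13/14)/(34/3) = 39/476
  n = 3: D(3) = 3(3 + 11/3) = 20; numerator = 3(39/476) - 1(9/14) = -27/68; a_3 = (-27/68)/(20) = -27/1360
  n = 4: D(4) = 4(4 + 11/3) = 92/3; numerator = 3(-27/1360) - 1(39/476) = -1347/9520; a_4 = (-1347/9520)/(92/3) = -4041/875840

r = 5/3; a_0 = 1; a_1 = 9/14; a_2 = 39/476; a_3 = -27/1360; a_4 = -4041/875840


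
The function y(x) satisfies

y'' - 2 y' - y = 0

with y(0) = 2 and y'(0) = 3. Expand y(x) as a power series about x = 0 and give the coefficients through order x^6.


Ansatz: y(x) = sum_{n>=0} a_n x^n, so y'(x) = sum_{n>=1} n a_n x^(n-1) and y''(x) = sum_{n>=2} n(n-1) a_n x^(n-2).
Substitute into P(x) y'' + Q(x) y' + R(x) y = 0 with P(x) = 1, Q(x) = -2, R(x) = -1, and match powers of x.
Initial conditions: a_0 = 2, a_1 = 3.
Setting the coefficient of each power of x to zero and solving order by order (substituting the coefficients already found):
  x^0: 2 a_2 - 2 a_1 - a_0 = 0  ->  2 a_2 = 2 a_1 + a_0 = 8  ->  a_2 = 4
  x^1: 6 a_3 - 4 a_2 - a_1 = 0  ->  6 a_3 = 4 a_2 + a_1 = 19  ->  a_3 = 19/6
  x^2: 12 a_4 - 6 a_3 - a_2 = 0  ->  12 a_4 = 6 a_3 + a_2 = 23  ->  a_4 = 23/12
  x^3: 20 a_5 - 8 a_4 - a_3 = 0  ->  20 a_5 = 8 a_4 + a_3 = 37/2  ->  a_5 = 37/40
  x^4: 30 a_6 - 10 a_5 - a_4 = 0  ->  30 a_6 = 10 a_5 + a_4 = 67/6  ->  a_6 = 67/180
Truncated series: y(x) = 2 + 3 x + 4 x^2 + (19/6) x^3 + (23/12) x^4 + (37/40) x^5 + (67/180) x^6 + O(x^7).

a_0 = 2; a_1 = 3; a_2 = 4; a_3 = 19/6; a_4 = 23/12; a_5 = 37/40; a_6 = 67/180


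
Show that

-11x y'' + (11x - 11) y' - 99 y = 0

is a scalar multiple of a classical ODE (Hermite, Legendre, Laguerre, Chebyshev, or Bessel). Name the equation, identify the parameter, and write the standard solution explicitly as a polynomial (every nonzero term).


All three coefficients share the factor -11; dividing through by -11 gives  x y'' + (1 - x) y' + 9 y = 0.
This matches the Laguerre equation x y'' + (1 - x) y' + n y = 0 with n = 9; the polynomial solution is L_9(x).
With y = sum_k a_k x^k, matching x^k gives (k+1)k a_{k+1} + (k+1) a_{k+1} - k a_k + n a_k = 0, i.e. (k+1)^2 a_{k+1} = (k - n) a_k = (k - 9) a_k. The right side vanishes at k = 9, so the series terminates at degree 9.
Standard normalization L_n(0) = 1 gives a_0 = 1. Work upward with a_{k+1} = (k - 9) a_k / (k+1)^2:
  a_1 = (0 - 9)(1) / 1^2 = -9/1 = -9
  a_2 = (1 - 9)(-9) / 2^2 = 72/4 = 18
  a_3 = (2 - 9)(18) / 3^2 = -126/9 = -14
  a_4 = (3 - 9)(-14) / 4^2 = 84/16 = 21/4
  a_5 = (4 - 9)(21/4) / 5^2 = (-105/4)/25 = -21/20
  a_6 = (5 - 9)(-21/20) / 6^2 = (21/5)/36 = 7/60
  a_7 = (6 - 9)(7/60) / 7^2 = (-7/20)/49 = -1/140
  a_8 = (7 - 9)(-1/140) / 8^2 = (1/70)/64 = 1/4480
  a_9 = (8 - 9)(1/4480) / 9^2 = (-1/4480)/81 = -1/362880
Hence L_9(x) = -x^9/362880 + x^8/4480 - x^7/140 + 7 x^6/60 - 21 x^5/20 + 21 x^4/4 - 14 x^3 + 18 x^2 - 9 x + 1.

L_9(x); series = -x^9/362880 + x^8/4480 - x^7/140 + 7 x^6/60 - 21 x^5/20 + 21 x^4/4 - 14 x^3 + 18 x^2 - 9 x + 1


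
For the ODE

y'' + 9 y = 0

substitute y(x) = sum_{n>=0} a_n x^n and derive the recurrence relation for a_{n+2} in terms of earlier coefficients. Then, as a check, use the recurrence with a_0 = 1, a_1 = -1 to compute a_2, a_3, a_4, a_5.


Substitute y = sum_n a_n x^n into y'' + (const) y = 0.
y''(x) = sum_{n>=0} (n+2)(n+1) a_{n+2} x^n.
The ODE becomes sum_n [(n+2)(n+1) a_{n+2} + 9 a_n] x^n = 0.
Setting each coefficient to zero gives the recurrence:
  (n+2)(n+1) a_{n+2} + 9 a_n = 0,
  a_{n+2} = -9 / ((n+1)(n+2)) a_n.

Check with a_0 = 1, a_1 = -1 (apply the recurrence for n = 0, 1, 2, 3): a_0 = 1, a_1 = -1, a_2 = -9/2, a_3 = 3/2, a_4 = 27/8, a_5 = -27/40.

a_{n+2} = -9/((n+1)(n+2)) * a_n; check: a_0 = 1, a_1 = -1, a_2 = -9/2, a_3 = 3/2, a_4 = 27/8, a_5 = -27/40


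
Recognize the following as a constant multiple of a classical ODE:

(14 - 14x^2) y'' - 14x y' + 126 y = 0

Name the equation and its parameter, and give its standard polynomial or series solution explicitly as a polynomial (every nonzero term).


All three coefficients share the factor 14; dividing through by 14 gives  (1 - x^2) y'' - x y' + 9 y = 0.
This matches the Chebyshev equation (1 - x^2) y'' - x y' + n^2 y = 0 (note the -x y' term, not -2x y') with n^2 = 9, so n = 3; the polynomial solution is T_3(x).
With y = sum_k a_k x^k, matching x^k gives (k+2)(k+1) a_{k+2} = (k^2 - n^2) a_k = (k - 3)(k + 3) a_k. The right side vanishes at k = 3, so the series with the parity of 3 terminates at degree 3.
Standard normalization: leading coefficient of T_n is 2^(n-1), so a_3 = 2^2 = 4. Work downward with a_k = (k+1)(k+2) a_{k+2} / ((k - 3)(k + 3)):
  a_1 = (2)(3)(4) / ((1 - 3)(1 + 3)) = 24/(-8) = -3
Hence T_3(x) = 4 x^3 - 3 x.

T_3(x); series = 4 x^3 - 3 x


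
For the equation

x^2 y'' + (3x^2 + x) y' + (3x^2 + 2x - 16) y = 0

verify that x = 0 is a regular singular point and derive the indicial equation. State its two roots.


Divide by x^2 to reach normal form y'' + P_1(x) y' + P_2(x) y = 0 with P_1(x) = 3 + 1/x and P_2(x) = 3 + 2/x - 16/x^2.
x = 0 is a singular point because the y'-coefficient 3 + 1/x has a pole at x = 0 and the y-coefficient 3 + 2/x - 16/x^2 has a pole at x = 0.
It is a regular singular point because x P_1(x) = p(x) = 3x + 1 and x^2 P_2(x) = q(x) = 3x^2 + 2x - 16 are polynomials, hence analytic at x = 0.
p(0) = 1,  q(0) = -16.
Indicial equation: r(r-1) + p(0) r + q(0) = 0, i.e. r^2 + (p(0) - 1) r + q(0) = 0, i.e. r^2 - 16 = 0.
Discriminant: (0)^2 - 4(-16) = 64, so r = (0 ± 8)/2.
Solving: r_1 = 4, r_2 = -4.

indicial: r^2 - 16 = 0; roots r_1 = 4, r_2 = -4


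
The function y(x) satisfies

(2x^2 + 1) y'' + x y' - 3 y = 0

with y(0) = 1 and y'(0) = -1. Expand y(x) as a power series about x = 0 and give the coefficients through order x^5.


Ansatz: y(x) = sum_{n>=0} a_n x^n, so y'(x) = sum_{n>=1} n a_n x^(n-1) and y''(x) = sum_{n>=2} n(n-1) a_n x^(n-2).
Substitute into P(x) y'' + Q(x) y' + R(x) y = 0 with P(x) = 2x^2 + 1, Q(x) = x, R(x) = -3, and match powers of x.
Initial conditions: a_0 = 1, a_1 = -1.
Setting the coefficient of each power of x to zero and solving order by order (substituting the coefficients already found):
  x^0: 2 a_2 - 3 a_0 = 0  ->  2 a_2 = 3 a_0 = 3  ->  a_2 = 3/2
  x^1: 6 a_3 - 2 a_1 = 0  ->  6 a_3 = 2 a_1 = -2  ->  a_3 = -1/3
  x^2: 12 a_4 + 3 a_2 = 0  ->  12 a_4 = -3 a_2 = -9/2  ->  a_4 = -3/8
  x^3: 20 a_5 + 12 a_3 = 0  ->  20 a_5 = -12 a_3 = 4  ->  a_5 = 1/5
Truncated series: y(x) = 1 - x + (3/2) x^2 - (1/3) x^3 - (3/8) x^4 + (1/5) x^5 + O(x^6).

a_0 = 1; a_1 = -1; a_2 = 3/2; a_3 = -1/3; a_4 = -3/8; a_5 = 1/5


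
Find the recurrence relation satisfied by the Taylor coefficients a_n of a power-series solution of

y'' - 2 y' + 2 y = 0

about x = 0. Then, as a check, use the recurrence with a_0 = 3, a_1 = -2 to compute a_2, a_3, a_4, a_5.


Substitute y = sum_n a_n x^n.
y''(x) has coefficient (n+2)(n+1) a_{n+2} at x^n;
-2 y'(x) has coefficient -2 (n+1) a_{n+1} at x^n;
2 y(x) has coefficient 2 a_n at x^n.
Matching x^n: (n+2)(n+1) a_{n+2} - 2 (n+1) a_{n+1} + 2 a_n = 0.
Thus a_{n+2} = [2 (n+1) a_{n+1} - 2 a_n] / ((n+1)(n+2)).

Check with a_0 = 3, a_1 = -2 (apply the recurrence for n = 0, 1, 2, 3): a_0 = 3, a_1 = -2, a_2 = -5, a_3 = -8/3, a_4 = -1/2, a_5 = 1/15.

a_(n+2) = [2 (n+1) a_(n+1) - 2 a_n] / ((n+1)(n+2)); check: a_0 = 3, a_1 = -2, a_2 = -5, a_3 = -8/3, a_4 = -1/2, a_5 = 1/15


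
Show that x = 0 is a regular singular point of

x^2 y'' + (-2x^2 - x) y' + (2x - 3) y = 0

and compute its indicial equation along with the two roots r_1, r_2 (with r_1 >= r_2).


Divide by x^2 to reach normal form y'' + P_1(x) y' + P_2(x) y = 0 with P_1(x) = -2 - 1/x and P_2(x) = 2/x - 3/x^2.
x = 0 is a singular point because the y'-coefficient -2 - 1/x has a pole at x = 0 and the y-coefficient 2/x - 3/x^2 has a pole at x = 0.
It is a regular singular point because x P_1(x) = p(x) = -2x - 1 and x^2 P_2(x) = q(x) = 2x - 3 are polynomials, hence analytic at x = 0.
p(0) = -1,  q(0) = -3.
Indicial equation: r(r-1) + p(0) r + q(0) = 0, i.e. r^2 + (p(0) - 1) r + q(0) = 0, i.e. r^2 - 2 r - 3 = 0.
Discriminant: (-2)^2 - 4(-3) = 16, so r = (2 ± 4)/2.
Solving: r_1 = 3, r_2 = -1.

indicial: r^2 - 2 r - 3 = 0; roots r_1 = 3, r_2 = -1


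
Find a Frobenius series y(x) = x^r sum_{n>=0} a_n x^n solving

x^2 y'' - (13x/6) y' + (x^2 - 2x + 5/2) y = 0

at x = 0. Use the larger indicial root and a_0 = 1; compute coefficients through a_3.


Write in Frobenius form y'' + (p(x)/x) y' + (q(x)/x^2) y = 0:
  p(x) = -13/6,  q(x) = x^2 - 2x + 5/2.
Indicial equation: r(r-1) + (-13/6) r + (5/2) = 0 -> roots r_1 = 5/3, r_2 = 3/2.
Take r = r_1 = 5/3. Let y(x) = x^r sum_{n>=0} a_n x^n with a_0 = 1.
Substitute y = x^r sum a_n x^n and match x^{r+n}. The recurrence is
  D(n) a_n - 2 a_{n-1} + 1 a_{n-2} = 0,  where D(n) = (r+n)(r+n-1) + (-13/6)(r+n) + (5/2).
  a_n = [2 a_{n-1} - 1 a_{n-2}] / D(n).
Since the indicial polynomial factors as (r - r_1)(r - r_2), D(n) = (r_1 + n - r_1)(r_1 + n - r_2) = n(n + 1/6).
Evaluating step by step (a_0 = 1):
  n = 1: D(1) = 1(1 + 1/6) = 7/6; numerator = 2(1) = 2; a_1 = (2)/(7/6) = 12/7
  n = 2: D(2) = 2(2 + 1/6) = 13/3; numerator = 2(12/7) - 1(1) = 17/7; a_2 = (17/7)/(13/3) = 51/91
  n = 3: D(3) = 3(3 + 1/6) = 19/2; numerator = 2(51/91) - 1(12/7) = -54/91; a_3 = (-54/91)/(19/2) = -108/1729

r = 5/3; a_0 = 1; a_1 = 12/7; a_2 = 51/91; a_3 = -108/1729


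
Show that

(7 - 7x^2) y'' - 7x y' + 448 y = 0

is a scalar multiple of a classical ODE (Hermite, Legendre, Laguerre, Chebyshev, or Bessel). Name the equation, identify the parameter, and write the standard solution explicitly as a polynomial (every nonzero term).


All three coefficients share the factor 7; dividing through by 7 gives  (1 - x^2) y'' - x y' + 64 y = 0.
This matches the Chebyshev equation (1 - x^2) y'' - x y' + n^2 y = 0 (note the -x y' term, not -2x y') with n^2 = 64, so n = 8; the polynomial solution is T_8(x).
With y = sum_k a_k x^k, matching x^k gives (k+2)(k+1) a_{k+2} = (k^2 - n^2) a_k = (k - 8)(k + 8) a_k. The right side vanishes at k = 8, so the series with the parity of 8 terminates at degree 8.
Standard normalization: leading coefficient of T_n is 2^(n-1), so a_8 = 2^7 = 128. Work downward with a_k = (k+1)(k+2) a_{k+2} / ((k - 8)(k + 8)):
  a_6 = (7)(8)(128) / ((6 - 8)(6 + 8)) = 7168/(-28) = -256
  a_4 = (5)(6)(-256) / ((4 - 8)(4 + 8)) = -7680/(-48) = 160
  a_2 = (3)(4)(160) / ((2 - 8)(2 + 8)) = 1920/(-60) = -32
  a_0 = (1)(2)(-32) / ((0 - 8)(0 + 8)) = -64/(-64) = 1
Hence T_8(x) = 128 x^8 - 256 x^6 + 160 x^4 - 32 x^2 + 1.

T_8(x); series = 128 x^8 - 256 x^6 + 160 x^4 - 32 x^2 + 1


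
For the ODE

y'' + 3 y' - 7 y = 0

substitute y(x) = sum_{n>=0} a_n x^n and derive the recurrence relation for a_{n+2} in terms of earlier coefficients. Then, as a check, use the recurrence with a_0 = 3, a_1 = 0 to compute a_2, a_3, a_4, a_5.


Substitute y = sum_n a_n x^n.
y''(x) has coefficient (n+2)(n+1) a_{n+2} at x^n;
3 y'(x) has coefficient 3 (n+1) a_{n+1} at x^n;
-7 y(x) has coefficient -7 a_n at x^n.
Matching x^n: (n+2)(n+1) a_{n+2} + 3 (n+1) a_{n+1} - 7 a_n = 0.
Thus a_{n+2} = [-3 (n+1) a_{n+1} + 7 a_n] / ((n+1)(n+2)).

Check with a_0 = 3, a_1 = 0 (apply the recurrence for n = 0, 1, 2, 3): a_0 = 3, a_1 = 0, a_2 = 21/2, a_3 = -21/2, a_4 = 14, a_5 = -483/40.

a_(n+2) = [-3 (n+1) a_(n+1) + 7 a_n] / ((n+1)(n+2)); check: a_0 = 3, a_1 = 0, a_2 = 21/2, a_3 = -21/2, a_4 = 14, a_5 = -483/40


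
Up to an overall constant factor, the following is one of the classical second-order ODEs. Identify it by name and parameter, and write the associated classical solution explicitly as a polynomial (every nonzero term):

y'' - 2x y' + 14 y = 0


The equation is already in a standard form:  y'' - 2x y' + 14 y = 0.
This matches the Hermite equation y'' - 2x y' + 2n y = 0 with 2n = 14, so n = 7; the polynomial solution is H_7(x).
With y = sum_k a_k x^k, matching x^k gives (k+2)(k+1) a_{k+2} = 2(k - n) a_k = 2(k - 7) a_k. The right side vanishes at k = 7, so the series with the parity of 7 terminates at degree 7.
Standard normalization: leading coefficient of H_n is 2^n, so a_7 = 2^7 = 128. Work downward with a_k = (k+1)(k+2) a_{k+2} / (2(k - n)):
  a_5 = (6)(7)(128) / (2(5 - 7)) = 5376/(-4) = -1344
  a_3 = (4)(5)(-1344) / (2(3 - 7)) = -26880/(-8) = 3360
  a_1 = (2)(3)(3360) / (2(1 - 7)) = 20160/(-12) = -1680
Hence H_7(x) = 128 x^7 - 1344 x^5 + 3360 x^3 - 1680 x.

H_7(x); series = 128 x^7 - 1344 x^5 + 3360 x^3 - 1680 x


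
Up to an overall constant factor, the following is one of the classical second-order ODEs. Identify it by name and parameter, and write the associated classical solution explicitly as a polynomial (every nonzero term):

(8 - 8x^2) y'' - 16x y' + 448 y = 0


All three coefficients share the factor 8; dividing through by 8 gives  (1 - x^2) y'' - 2x y' + 56 y = 0.
This matches the Legendre equation (1 - x^2) y'' - 2x y' + n(n+1) y = 0 (note the -2x y' term) with n(n+1) = 56, so n = 7; the polynomial solution is P_7(x).
With y = sum_k a_k x^k, matching x^k gives (k+2)(k+1) a_{k+2} = [k(k+1) - n(n+1)] a_k = (k - 7)(k + 8) a_k. The right side vanishes at k = 7, so the series with the parity of 7 terminates at degree 7.
Standard normalization (P_n(1) = 1): leading coefficient (2n)!/(2^n (n!)^2) = 87178291200/(128*25401600) = 429/16, so a_7 = 429/16. Work downward with a_k = (k+1)(k+2) a_{k+2} / ((k - 7)(k + 8)):
  a_5 = (6)(7)(429/16) / ((5 - 7)(5 + 8)) = (9009/8)/(-26) = -693/16
  a_3 = (4)(5)(-693/16) / ((3 - 7)(3 + 8)) = (-3465/4)/(-44) = 315/16
  a_1 = (2)(3)(315/16) / ((1 - 7)(1 + 8)) = (945/8)/(-54) = -35/16
Hence P_7(x) = 429 x^7/16 - 693 x^5/16 + 315 x^3/16 - 35 x/16.

P_7(x); series = 429 x^7/16 - 693 x^5/16 + 315 x^3/16 - 35 x/16


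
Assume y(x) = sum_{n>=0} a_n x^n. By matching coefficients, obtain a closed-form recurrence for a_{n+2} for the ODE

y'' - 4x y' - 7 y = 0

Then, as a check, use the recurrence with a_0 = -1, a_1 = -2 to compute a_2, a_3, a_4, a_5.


Substitute y = sum_n a_n x^n.
y''(x) has coefficient (n+2)(n+1) a_{n+2} at x^n;
-4 x y'(x) has coefficient -4 n a_n at x^n (shift);
-7 y(x) has coefficient -7 a_n at x^n.
Matching x^n: (n+2)(n+1) a_{n+2} + (-4n - 7) a_n = 0.
Thus a_{n+2} = (4n + 7) / ((n+1)(n+2)) * a_n.

Check with a_0 = -1, a_1 = -2 (apply the recurrence for n = 0, 1, 2, 3): a_0 = -1, a_1 = -2, a_2 = -7/2, a_3 = -11/3, a_4 = -35/8, a_5 = -209/60.

a_(n+2) = (4n + 7) / ((n+1)(n+2)) * a_n; check: a_0 = -1, a_1 = -2, a_2 = -7/2, a_3 = -11/3, a_4 = -35/8, a_5 = -209/60


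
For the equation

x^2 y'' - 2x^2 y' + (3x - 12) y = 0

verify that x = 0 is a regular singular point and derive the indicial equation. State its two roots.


Divide by x^2 to reach normal form y'' + P_1(x) y' + P_2(x) y = 0 with P_1(x) = -2 and P_2(x) = 3/x - 12/x^2.
x = 0 is a singular point because the y-coefficient 3/x - 12/x^2 has a pole at x = 0.
It is a regular singular point because x P_1(x) = p(x) = -2x and x^2 P_2(x) = q(x) = 3x - 12 are polynomials, hence analytic at x = 0.
p(0) = 0,  q(0) = -12.
Indicial equation: r(r-1) + p(0) r + q(0) = 0, i.e. r^2 + (p(0) - 1) r + q(0) = 0, i.e. r^2 - 1 r - 12 = 0.
Discriminant: (-1)^2 - 4(-12) = 49, so r = (1 ± 7)/2.
Solving: r_1 = 4, r_2 = -3.

indicial: r^2 - 1 r - 12 = 0; roots r_1 = 4, r_2 = -3


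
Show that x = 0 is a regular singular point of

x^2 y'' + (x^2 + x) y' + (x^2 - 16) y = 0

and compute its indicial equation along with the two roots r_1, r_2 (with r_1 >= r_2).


Divide by x^2 to reach normal form y'' + P_1(x) y' + P_2(x) y = 0 with P_1(x) = 1 + 1/x and P_2(x) = 1 - 16/x^2.
x = 0 is a singular point because the y'-coefficient 1 + 1/x has a pole at x = 0 and the y-coefficient 1 - 16/x^2 has a pole at x = 0.
It is a regular singular point because x P_1(x) = p(x) = x + 1 and x^2 P_2(x) = q(x) = x^2 - 16 are polynomials, hence analytic at x = 0.
p(0) = 1,  q(0) = -16.
Indicial equation: r(r-1) + p(0) r + q(0) = 0, i.e. r^2 + (p(0) - 1) r + q(0) = 0, i.e. r^2 - 16 = 0.
Discriminant: (0)^2 - 4(-16) = 64, so r = (0 ± 8)/2.
Solving: r_1 = 4, r_2 = -4.

indicial: r^2 - 16 = 0; roots r_1 = 4, r_2 = -4


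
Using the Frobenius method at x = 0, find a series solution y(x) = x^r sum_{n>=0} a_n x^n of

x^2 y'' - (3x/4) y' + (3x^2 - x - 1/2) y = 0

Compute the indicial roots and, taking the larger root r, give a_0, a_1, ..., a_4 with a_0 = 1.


Write in Frobenius form y'' + (p(x)/x) y' + (q(x)/x^2) y = 0:
  p(x) = -3/4,  q(x) = 3x^2 - x - 1/2.
Indicial equation: r(r-1) + (-3/4) r + (-1/2) = 0 -> roots r_1 = 2, r_2 = -1/4.
Take r = r_1 = 2. Let y(x) = x^r sum_{n>=0} a_n x^n with a_0 = 1.
Substitute y = x^r sum a_n x^n and match x^{r+n}. The recurrence is
  D(n) a_n - 1 a_{n-1} + 3 a_{n-2} = 0,  where D(n) = (r+n)(r+n-1) + (-3/4)(r+n) + (-1/2).
  a_n = [1 a_{n-1} - 3 a_{n-2}] / D(n).
Since the indicial polynomial factors as (r - r_1)(r - r_2), D(n) = (r_1 + n - r_1)(r_1 + n - r_2) = n(n + 9/4).
Evaluating step by step (a_0 = 1):
  n = 1: D(1) = 1(1 + 9/4) = 13/4; numerator = 1(1) = 1; a_1 = (1)/(13/4) = 4/13
  n = 2: D(2) = 2(2 + 9/4) = 17/2; numerator = 1(4/13) - 3(1) = -35/13; a_2 = (-35/13)/(17/2) = -70/221
  n = 3: D(3) = 3(3 + 9/4) = 63/4; numerator = 1(-70/221) - 3(4/13) = -274/221; a_3 = (-274/221)/(63/4) = -1096/13923
  n = 4: D(4) = 4(4 + 9/4) = 25; numerator = 1(-1096/13923) - 3(-70/221) = 12134/13923; a_4 = (12134/13923)/(25) = 12134/348075

r = 2; a_0 = 1; a_1 = 4/13; a_2 = -70/221; a_3 = -1096/13923; a_4 = 12134/348075


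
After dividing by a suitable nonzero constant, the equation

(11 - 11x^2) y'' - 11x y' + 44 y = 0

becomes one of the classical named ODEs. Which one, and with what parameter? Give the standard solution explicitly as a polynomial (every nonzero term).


All three coefficients share the factor 11; dividing through by 11 gives  (1 - x^2) y'' - x y' + 4 y = 0.
This matches the Chebyshev equation (1 - x^2) y'' - x y' + n^2 y = 0 (note the -x y' term, not -2x y') with n^2 = 4, so n = 2; the polynomial solution is T_2(x).
With y = sum_k a_k x^k, matching x^k gives (k+2)(k+1) a_{k+2} = (k^2 - n^2) a_k = (k - 2)(k + 2) a_k. The right side vanishes at k = 2, so the series with the parity of 2 terminates at degree 2.
Standard normalization: leading coefficient of T_n is 2^(n-1), so a_2 = 2^1 = 2. Work downward with a_k = (k+1)(k+2) a_{k+2} / ((k - 2)(k + 2)):
  a_0 = (1)(2)(2) / ((0 - 2)(0 + 2)) = 4/(-4) = -1
Hence T_2(x) = 2 x^2 - 1.

T_2(x); series = 2 x^2 - 1


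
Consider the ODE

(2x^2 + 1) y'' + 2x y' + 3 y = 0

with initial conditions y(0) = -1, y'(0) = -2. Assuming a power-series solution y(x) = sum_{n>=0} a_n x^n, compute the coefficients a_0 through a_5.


Ansatz: y(x) = sum_{n>=0} a_n x^n, so y'(x) = sum_{n>=1} n a_n x^(n-1) and y''(x) = sum_{n>=2} n(n-1) a_n x^(n-2).
Substitute into P(x) y'' + Q(x) y' + R(x) y = 0 with P(x) = 2x^2 + 1, Q(x) = 2x, R(x) = 3, and match powers of x.
Initial conditions: a_0 = -1, a_1 = -2.
Setting the coefficient of each power of x to zero and solving order by order (substituting the coefficients already found):
  x^0: 2 a_2 + 3 a_0 = 0  ->  2 a_2 = -3 a_0 = 3  ->  a_2 = 3/2
  x^1: 6 a_3 + 5 a_1 = 0  ->  6 a_3 = -5 a_1 = 10  ->  a_3 = 5/3
  x^2: 12 a_4 + 11 a_2 = 0  ->  12 a_4 = -11 a_2 = -33/2  ->  a_4 = -11/8
  x^3: 20 a_5 + 21 a_3 = 0  ->  20 a_5 = -21 a_3 = -35  ->  a_5 = -7/4
Truncated series: y(x) = -1 - 2 x + (3/2) x^2 + (5/3) x^3 - (11/8) x^4 - (7/4) x^5 + O(x^6).

a_0 = -1; a_1 = -2; a_2 = 3/2; a_3 = 5/3; a_4 = -11/8; a_5 = -7/4


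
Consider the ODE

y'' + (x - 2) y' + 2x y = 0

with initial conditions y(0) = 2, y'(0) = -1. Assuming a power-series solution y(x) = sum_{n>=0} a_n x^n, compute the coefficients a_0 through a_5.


Ansatz: y(x) = sum_{n>=0} a_n x^n, so y'(x) = sum_{n>=1} n a_n x^(n-1) and y''(x) = sum_{n>=2} n(n-1) a_n x^(n-2).
Substitute into P(x) y'' + Q(x) y' + R(x) y = 0 with P(x) = 1, Q(x) = x - 2, R(x) = 2x, and match powers of x.
Initial conditions: a_0 = 2, a_1 = -1.
Setting the coefficient of each power of x to zero and solving order by order (substituting the coefficients already found):
  x^0: 2 a_2 - 2 a_1 = 0  ->  2 a_2 = 2 a_1 = -2  ->  a_2 = -1
  x^1: 6 a_3 - 4 a_2 + a_1 + 2 a_0 = 0  ->  6 a_3 = 4 a_2 - a_1 - 2 a_0 = -7  ->  a_3 = -7/6
  x^2: 12 a_4 - 6 a_3 + 2 a_2 + 2 a_1 = 0  ->  12 a_4 = 6 a_3 - 2 a_2 - 2 a_1 = -3  ->  a_4 = -1/4
  x^3: 20 a_5 - 8 a_4 + 3 a_3 + 2 a_2 = 0  ->  20 a_5 = 8 a_4 - 3 a_3 - 2 a_2 = 7/2  ->  a_5 = 7/40
Truncated series: y(x) = 2 - x - x^2 - (7/6) x^3 - (1/4) x^4 + (7/40) x^5 + O(x^6).

a_0 = 2; a_1 = -1; a_2 = -1; a_3 = -7/6; a_4 = -1/4; a_5 = 7/40


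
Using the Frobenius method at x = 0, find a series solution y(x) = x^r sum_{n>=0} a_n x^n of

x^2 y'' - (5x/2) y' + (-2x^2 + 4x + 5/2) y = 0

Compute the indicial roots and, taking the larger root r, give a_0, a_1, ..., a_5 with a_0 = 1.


Write in Frobenius form y'' + (p(x)/x) y' + (q(x)/x^2) y = 0:
  p(x) = -5/2,  q(x) = -2x^2 + 4x + 5/2.
Indicial equation: r(r-1) + (-5/2) r + (5/2) = 0 -> roots r_1 = 5/2, r_2 = 1.
Take r = r_1 = 5/2. Let y(x) = x^r sum_{n>=0} a_n x^n with a_0 = 1.
Substitute y = x^r sum a_n x^n and match x^{r+n}. The recurrence is
  D(n) a_n + 4 a_{n-1} - 2 a_{n-2} = 0,  where D(n) = (r+n)(r+n-1) + (-5/2)(r+n) + (5/2).
  a_n = [-4 a_{n-1} + 2 a_{n-2}] / D(n).
Since the indicial polynomial factors as (r - r_1)(r - r_2), D(n) = (r_1 + n - r_1)(r_1 + n - r_2) = n(n + 3/2).
Evaluating step by step (a_0 = 1):
  n = 1: D(1) = 1(1 + 3/2) = 5/2; numerator = -4(1) = -4; a_1 = (-4)/(5/2) = -8/5
  n = 2: D(2) = 2(2 + 3/2) = 7; numerator = -4(-8/5) + 2(1) = 42/5; a_2 = (42/5)/(7) = 6/5
  n = 3: D(3) = 3(3 + 3/2) = 27/2; numerator = -4(6/5) + 2(-8/5) = -8; a_3 = (-8)/(27/2) = -16/27
  n = 4: D(4) = 4(4 + 3/2) = 22; numerator = -4(-16/27) + 2(6/5) = 644/135; a_4 = (644/135)/(22) = 322/1485
  n = 5: D(5) = 5(5 + 3/2) = 65/2; numerator = -4(322/1485) + 2(-16/27) = -1016/495; a_5 = (-1016/495)/(65/2) = -2032/32175

r = 5/2; a_0 = 1; a_1 = -8/5; a_2 = 6/5; a_3 = -16/27; a_4 = 322/1485; a_5 = -2032/32175


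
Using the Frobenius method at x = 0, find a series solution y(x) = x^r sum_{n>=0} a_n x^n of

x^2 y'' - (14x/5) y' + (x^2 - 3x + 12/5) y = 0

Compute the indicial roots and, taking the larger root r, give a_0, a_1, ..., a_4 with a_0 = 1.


Write in Frobenius form y'' + (p(x)/x) y' + (q(x)/x^2) y = 0:
  p(x) = -14/5,  q(x) = x^2 - 3x + 12/5.
Indicial equation: r(r-1) + (-14/5) r + (12/5) = 0 -> roots r_1 = 3, r_2 = 4/5.
Take r = r_1 = 3. Let y(x) = x^r sum_{n>=0} a_n x^n with a_0 = 1.
Substitute y = x^r sum a_n x^n and match x^{r+n}. The recurrence is
  D(n) a_n - 3 a_{n-1} + 1 a_{n-2} = 0,  where D(n) = (r+n)(r+n-1) + (-14/5)(r+n) + (12/5).
  a_n = [3 a_{n-1} - 1 a_{n-2}] / D(n).
Since the indicial polynomial factors as (r - r_1)(r - r_2), D(n) = (r_1 + n - r_1)(r_1 + n - r_2) = n(n + 11/5).
Evaluating step by step (a_0 = 1):
  n = 1: D(1) = 1(1 + 11/5) = 16/5; numerator = 3(1) = 3; a_1 = (3)/(16/5) = 15/16
  n = 2: D(2) = 2(2 + 11/5) = 42/5; numerator = 3(15/16) - 1(1) = 29/16; a_2 = (29/16)/(42/5) = 145/672
  n = 3: D(3) = 3(3 + 11/5) = 78/5; numerator = 3(145/672) - 1(15/16) = -65/224; a_3 = (-65/224)/(78/5) = -25/1344
  n = 4: D(4) = 4(4 + 11/5) = 124/5; numerator = 3(-25/1344) - 1(145/672) = -365/1344; a_4 = (-365/1344)/(124/5) = -1825/166656

r = 3; a_0 = 1; a_1 = 15/16; a_2 = 145/672; a_3 = -25/1344; a_4 = -1825/166656


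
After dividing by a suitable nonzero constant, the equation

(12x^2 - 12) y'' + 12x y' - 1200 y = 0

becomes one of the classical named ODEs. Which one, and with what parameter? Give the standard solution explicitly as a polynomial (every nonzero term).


All three coefficients share the factor -12; dividing through by -12 gives  (1 - x^2) y'' - x y' + 100 y = 0.
This matches the Chebyshev equation (1 - x^2) y'' - x y' + n^2 y = 0 (note the -x y' term, not -2x y') with n^2 = 100, so n = 10; the polynomial solution is T_10(x).
With y = sum_k a_k x^k, matching x^k gives (k+2)(k+1) a_{k+2} = (k^2 - n^2) a_k = (k - 10)(k + 10) a_k. The right side vanishes at k = 10, so the series with the parity of 10 terminates at degree 10.
Standard normalization: leading coefficient of T_n is 2^(n-1), so a_10 = 2^9 = 512. Work downward with a_k = (k+1)(k+2) a_{k+2} / ((k - 10)(k + 10)):
  a_8 = (9)(10)(512) / ((8 - 10)(8 + 10)) = 46080/(-36) = -1280
  a_6 = (7)(8)(-1280) / ((6 - 10)(6 + 10)) = -71680/(-64) = 1120
  a_4 = (5)(6)(1120) / ((4 - 10)(4 + 10)) = 33600/(-84) = -400
  a_2 = (3)(4)(-400) / ((2 - 10)(2 + 10)) = -4800/(-96) = 50
  a_0 = (1)(2)(50) / ((0 - 10)(0 + 10)) = 100/(-100) = -1
Hence T_10(x) = 512 x^10 - 1280 x^8 + 1120 x^6 - 400 x^4 + 50 x^2 - 1.

T_10(x); series = 512 x^10 - 1280 x^8 + 1120 x^6 - 400 x^4 + 50 x^2 - 1


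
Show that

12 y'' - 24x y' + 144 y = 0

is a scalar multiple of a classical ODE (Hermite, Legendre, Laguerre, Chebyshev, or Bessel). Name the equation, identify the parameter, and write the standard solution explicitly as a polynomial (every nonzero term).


All three coefficients share the factor 12; dividing through by 12 gives  y'' - 2x y' + 12 y = 0.
This matches the Hermite equation y'' - 2x y' + 2n y = 0 with 2n = 12, so n = 6; the polynomial solution is H_6(x).
With y = sum_k a_k x^k, matching x^k gives (k+2)(k+1) a_{k+2} = 2(k - n) a_k = 2(k - 6) a_k. The right side vanishes at k = 6, so the series with the parity of 6 terminates at degree 6.
Standard normalization: leading coefficient of H_n is 2^n, so a_6 = 2^6 = 64. Work downward with a_k = (k+1)(k+2) a_{k+2} / (2(k - n)):
  a_4 = (5)(6)(64) / (2(4 - 6)) = 1920/(-4) = -480
  a_2 = (3)(4)(-480) / (2(2 - 6)) = -5760/(-8) = 720
  a_0 = (1)(2)(720) / (2(0 - 6)) = 1440/(-12) = -120
Hence H_6(x) = 64 x^6 - 480 x^4 + 720 x^2 - 120.

H_6(x); series = 64 x^6 - 480 x^4 + 720 x^2 - 120


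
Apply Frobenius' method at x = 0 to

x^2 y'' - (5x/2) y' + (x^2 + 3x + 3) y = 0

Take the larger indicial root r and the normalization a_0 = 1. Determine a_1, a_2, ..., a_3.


Write in Frobenius form y'' + (p(x)/x) y' + (q(x)/x^2) y = 0:
  p(x) = -5/2,  q(x) = x^2 + 3x + 3.
Indicial equation: r(r-1) + (-5/2) r + (3) = 0 -> roots r_1 = 2, r_2 = 3/2.
Take r = r_1 = 2. Let y(x) = x^r sum_{n>=0} a_n x^n with a_0 = 1.
Substitute y = x^r sum a_n x^n and match x^{r+n}. The recurrence is
  D(n) a_n + 3 a_{n-1} + 1 a_{n-2} = 0,  where D(n) = (r+n)(r+n-1) + (-5/2)(r+n) + (3).
  a_n = [-3 a_{n-1} - 1 a_{n-2}] / D(n).
Since the indicial polynomial factors as (r - r_1)(r - r_2), D(n) = (r_1 + n - r_1)(r_1 + n - r_2) = n(n + 1/2).
Evaluating step by step (a_0 = 1):
  n = 1: D(1) = 1(1 + 1/2) = 3/2; numerator = -3(1) = -3; a_1 = (-3)/(3/2) = -2
  n = 2: D(2) = 2(2 + 1/2) = 5; numerator = -3(-2) - 1(1) = 5; a_2 = (5)/(5) = 1
  n = 3: D(3) = 3(3 + 1/2) = 21/2; numerator = -3(1) - 1(-2) = -1; a_3 = (-1)/(21/2) = -2/21

r = 2; a_0 = 1; a_1 = -2; a_2 = 1; a_3 = -2/21


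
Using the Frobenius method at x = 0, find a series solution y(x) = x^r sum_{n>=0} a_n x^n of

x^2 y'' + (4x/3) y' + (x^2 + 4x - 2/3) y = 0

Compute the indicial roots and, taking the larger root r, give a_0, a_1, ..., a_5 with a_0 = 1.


Write in Frobenius form y'' + (p(x)/x) y' + (q(x)/x^2) y = 0:
  p(x) = 4/3,  q(x) = x^2 + 4x - 2/3.
Indicial equation: r(r-1) + (4/3) r + (-2/3) = 0 -> roots r_1 = 2/3, r_2 = -1.
Take r = r_1 = 2/3. Let y(x) = x^r sum_{n>=0} a_n x^n with a_0 = 1.
Substitute y = x^r sum a_n x^n and match x^{r+n}. The recurrence is
  D(n) a_n + 4 a_{n-1} + 1 a_{n-2} = 0,  where D(n) = (r+n)(r+n-1) + (4/3)(r+n) + (-2/3).
  a_n = [-4 a_{n-1} - 1 a_{n-2}] / D(n).
Since the indicial polynomial factors as (r - r_1)(r - r_2), D(n) = (r_1 + n - r_1)(r_1 + n - r_2) = n(n + 5/3).
Evaluating step by step (a_0 = 1):
  n = 1: D(1) = 1(1 + 5/3) = 8/3; numerator = -4(1) = -4; a_1 = (-4)/(8/3) = -3/2
  n = 2: D(2) = 2(2 + 5/3) = 22/3; numerator = -4(-3/2) - 1(1) = 5; a_2 = (5)/(22/3) = 15/22
  n = 3: D(3) = 3(3 + 5/3) = 14; numerator = -4(15/22) - 1(-3/2) = -27/22; a_3 = (-27/22)/(14) = -27/308
  n = 4: D(4) = 4(4 + 5/3) = 68/3; numerator = -4(-27/308) - 1(15/22) = -51/154; a_4 = (-51/154)/(68/3) = -9/616
  n = 5: D(5) = 5(5 + 5/3) = 100/3; numerator = -4(-9/616) - 1(-27/308) = 45/308; a_5 = (45/308)/(100/3) = 27/6160

r = 2/3; a_0 = 1; a_1 = -3/2; a_2 = 15/22; a_3 = -27/308; a_4 = -9/616; a_5 = 27/6160


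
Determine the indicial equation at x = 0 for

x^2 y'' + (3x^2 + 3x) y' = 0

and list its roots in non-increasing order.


Divide by x^2 to reach normal form y'' + P_1(x) y' + P_2(x) y = 0 with P_1(x) = 3 + 3/x and P_2(x) = 0.
x = 0 is a singular point because the y'-coefficient 3 + 3/x has a pole at x = 0.
It is a regular singular point because x P_1(x) = p(x) = 3x + 3 and x^2 P_2(x) = q(x) = 0 are polynomials, hence analytic at x = 0.
p(0) = 3,  q(0) = 0.
Indicial equation: r(r-1) + p(0) r + q(0) = 0, i.e. r^2 + (p(0) - 1) r + q(0) = 0, i.e. r^2 + 2 r = 0.
Discriminant: (2)^2 - 4(0) = 4, so r = (-2 ± 2)/2.
Solving: r_1 = 0, r_2 = -2.

indicial: r^2 + 2 r = 0; roots r_1 = 0, r_2 = -2


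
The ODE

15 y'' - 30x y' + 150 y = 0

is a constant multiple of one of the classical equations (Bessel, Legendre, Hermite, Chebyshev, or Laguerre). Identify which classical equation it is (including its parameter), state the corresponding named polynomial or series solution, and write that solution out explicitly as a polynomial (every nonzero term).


All three coefficients share the factor 15; dividing through by 15 gives  y'' - 2x y' + 10 y = 0.
This matches the Hermite equation y'' - 2x y' + 2n y = 0 with 2n = 10, so n = 5; the polynomial solution is H_5(x).
With y = sum_k a_k x^k, matching x^k gives (k+2)(k+1) a_{k+2} = 2(k - n) a_k = 2(k - 5) a_k. The right side vanishes at k = 5, so the series with the parity of 5 terminates at degree 5.
Standard normalization: leading coefficient of H_n is 2^n, so a_5 = 2^5 = 32. Work downward with a_k = (k+1)(k+2) a_{k+2} / (2(k - n)):
  a_3 = (4)(5)(32) / (2(3 - 5)) = 640/(-4) = -160
  a_1 = (2)(3)(-160) / (2(1 - 5)) = -960/(-8) = 120
Hence H_5(x) = 32 x^5 - 160 x^3 + 120 x.

H_5(x); series = 32 x^5 - 160 x^3 + 120 x


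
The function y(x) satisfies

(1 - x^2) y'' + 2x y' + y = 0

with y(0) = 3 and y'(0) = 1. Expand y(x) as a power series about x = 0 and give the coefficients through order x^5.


Ansatz: y(x) = sum_{n>=0} a_n x^n, so y'(x) = sum_{n>=1} n a_n x^(n-1) and y''(x) = sum_{n>=2} n(n-1) a_n x^(n-2).
Substitute into P(x) y'' + Q(x) y' + R(x) y = 0 with P(x) = 1 - x^2, Q(x) = 2x, R(x) = 1, and match powers of x.
Initial conditions: a_0 = 3, a_1 = 1.
Setting the coefficient of each power of x to zero and solving order by order (substituting the coefficients already found):
  x^0: 2 a_2 + a_0 = 0  ->  2 a_2 = -a_0 = -3  ->  a_2 = -3/2
  x^1: 6 a_3 + 3 a_1 = 0  ->  6 a_3 = -3 a_1 = -3  ->  a_3 = -1/2
  x^2: 12 a_4 + 3 a_2 = 0  ->  12 a_4 = -3 a_2 = 9/2  ->  a_4 = 3/8
  x^3: 20 a_5 + a_3 = 0  ->  20 a_5 = -a_3 = 1/2  ->  a_5 = 1/40
Truncated series: y(x) = 3 + x - (3/2) x^2 - (1/2) x^3 + (3/8) x^4 + (1/40) x^5 + O(x^6).

a_0 = 3; a_1 = 1; a_2 = -3/2; a_3 = -1/2; a_4 = 3/8; a_5 = 1/40
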